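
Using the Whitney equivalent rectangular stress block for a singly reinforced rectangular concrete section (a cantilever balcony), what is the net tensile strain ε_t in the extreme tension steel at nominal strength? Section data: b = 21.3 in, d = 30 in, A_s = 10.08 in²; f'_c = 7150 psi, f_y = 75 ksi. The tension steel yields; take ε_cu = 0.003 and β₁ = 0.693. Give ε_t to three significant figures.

a = A_s f_y/(0.85 f'_c b) = 5.840 in.
β₁ = 0.693, so c = a/β₁ = 5.840/0.693 = 8.427 in.
From the linear strain diagram with ε_cu = 0.003: ε_t = 0.003 (d − c)/c = 0.003 × (30 − 8.427)/8.427 = 0.00768.
Since ε_t ≥ 0.005, the section is tension-controlled.

ε_t ≈ 0.00768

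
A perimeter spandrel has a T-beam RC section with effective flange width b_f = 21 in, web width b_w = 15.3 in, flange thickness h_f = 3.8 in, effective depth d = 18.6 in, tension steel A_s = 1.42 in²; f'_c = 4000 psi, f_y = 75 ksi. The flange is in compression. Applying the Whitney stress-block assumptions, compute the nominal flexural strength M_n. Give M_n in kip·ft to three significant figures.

Tension: T = A_s f_y = 1.42 × 75 = 106.5 kips.
Try a within the flange: a = T/(0.85 f'_c b_f) = 106.5/(0.85 × 4 × 21) = 1.492 in.
Since a = 1.492 ≤ h_f = 3.8 in, the stress block lies entirely in the flange; analyse as a rectangular beam of width b_f.
M_n = T(d − a/2) = 106.5 × (18.6 − 0.746) = 1901.5 kip·in.
M_n = 1901.5/12 = 158.46 kip·ft.

M_n ≈ 158 kip·ft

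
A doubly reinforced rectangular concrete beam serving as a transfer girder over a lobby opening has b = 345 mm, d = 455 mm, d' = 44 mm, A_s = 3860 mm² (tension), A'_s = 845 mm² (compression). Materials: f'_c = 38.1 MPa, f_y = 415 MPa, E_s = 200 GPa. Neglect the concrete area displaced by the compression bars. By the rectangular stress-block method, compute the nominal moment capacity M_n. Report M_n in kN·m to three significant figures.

Assume both tension and compression steel yield.
Net tension couple steel: A_s − A'_s = 3015 mm².
a = (A_s − A'_s) f_y / (0.85 f'_c b) = 1251225/(0.85 × 38.1 × 345) = 111.99 mm.
c = a/β₁ = 111.99/0.778 = 143.95 mm; ε'_s = 0.003(c − d')/c = 0.0021 ≥ f_y/E_s = 0.0021, so compression steel does yield.
M_n = (A_s − A'_s) f_y (d − a/2) + A'_s f_y (d − d') = [1251225 × (455 − 55.995) + 350675 × (455 − 44)] × 10⁻⁶ = 499.25 + 144.13 = 643.38 kN·m.

M_n ≈ 643 kN·m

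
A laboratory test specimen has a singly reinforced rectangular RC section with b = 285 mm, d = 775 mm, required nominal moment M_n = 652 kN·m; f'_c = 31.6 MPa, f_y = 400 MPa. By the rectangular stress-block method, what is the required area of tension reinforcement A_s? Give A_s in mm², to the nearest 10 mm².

With M_n = 0.85 f'_c a b (d − a/2), solve the quadratic for a:
a = d − √(d² − 2M_n/(0.85 f'_c b)) = 775 − √(775² − 2 × 652×10⁶/(0.85 × 31.6 × 285)) = 119.04 mm.
A_s = 0.85 f'_c a b / f_y = 0.85 × 31.6 × 119.04 × 285 / 400 = 2278.2 mm².

A_s ≈ 2280 mm²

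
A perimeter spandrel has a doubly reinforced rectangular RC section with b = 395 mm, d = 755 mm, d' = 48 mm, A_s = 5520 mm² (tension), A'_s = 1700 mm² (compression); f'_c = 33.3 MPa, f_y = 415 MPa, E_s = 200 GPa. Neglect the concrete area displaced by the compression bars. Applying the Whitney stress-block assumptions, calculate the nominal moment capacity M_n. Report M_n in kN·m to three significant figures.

M_n ≈ 1580 kN·m

Assume both tension and compression steel yield.
Net tension couple steel: A_s − A'_s = 3820 mm².
a = (A_s − A'_s) f_y / (0.85 f'_c b) = 1585300/(0.85 × 33.3 × 395) = 141.79 mm.
c = a/β₁ = 141.79/0.812 = 174.62 mm; ε'_s = 0.003(c − d')/c = 0.0022 ≥ f_y/E_s = 0.0021, so compression steel does yield.
M_n = (A_s − A'_s) f_y (d − a/2) + A'_s f_y (d − d') = [1585300 × (755 − 70.895) + 705500 × (755 − 48)] × 10⁻⁶ = 1084.51 + 498.79 = 1583.30 kN·m.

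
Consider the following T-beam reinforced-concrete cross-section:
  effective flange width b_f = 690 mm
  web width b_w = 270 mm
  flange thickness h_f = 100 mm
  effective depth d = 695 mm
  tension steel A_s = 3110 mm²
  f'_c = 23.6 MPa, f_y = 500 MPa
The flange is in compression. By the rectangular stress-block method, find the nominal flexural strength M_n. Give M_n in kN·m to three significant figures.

Tension: T = A_s f_y = 3110 × 500 = 1555000 N.
Try a within the flange: a = T/(0.85 f'_c b_f) = 1555000/(0.85 × 23.6 × 690) = 112.34 mm.
a = 112.34 > h_f = 100 mm: the block extends into the web. Split into flange-overhang and web parts.
C_f = 0.85 f'_c (b_f − b_w) h_f = 0.85 × 23.6 × (690 − 270) × 100 = 842520 N.
Remaining web compression depth: a_w = (T − C_f)/(0.85 f'_c b_w) = (1555000 − 842520)/(0.85 × 23.6 × 270) = 131.55 mm.
M_n = C_f(d − h_f/2) + (T − C_f)(d − a_w/2) = 842520 × (695 − 50) + 712480 × (695 − 65.775) = 543.43 + 448.31 = 991.74 × 10⁶ N·mm.
M_n = 991.74 kN·m.

M_n ≈ 992 kN·m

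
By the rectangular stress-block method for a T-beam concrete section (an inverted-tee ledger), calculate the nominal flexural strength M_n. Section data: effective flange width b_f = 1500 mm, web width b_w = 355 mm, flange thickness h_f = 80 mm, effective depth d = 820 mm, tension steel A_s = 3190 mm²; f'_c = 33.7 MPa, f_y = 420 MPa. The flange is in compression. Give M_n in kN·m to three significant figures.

Tension: T = A_s f_y = 3190 × 420 = 1339800 N.
Try a within the flange: a = T/(0.85 f'_c b_f) = 1339800/(0.85 × 33.7 × 1500) = 31.18 mm.
Since a = 31.18 ≤ h_f = 80 mm, the stress block lies entirely in the flange; analyse as a rectangular beam of width b_f.
M_n = T(d − a/2) = 1339800 × (820 − 15.59) = 1077.75 × 10⁶ N·mm.
M_n = 1077.75 kN·m.

M_n ≈ 1080 kN·m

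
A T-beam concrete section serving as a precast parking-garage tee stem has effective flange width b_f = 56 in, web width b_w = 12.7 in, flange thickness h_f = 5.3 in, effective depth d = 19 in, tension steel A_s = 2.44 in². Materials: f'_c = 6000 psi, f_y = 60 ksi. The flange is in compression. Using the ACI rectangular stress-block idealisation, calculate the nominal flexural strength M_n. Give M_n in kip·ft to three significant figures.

M_n ≈ 229 kip·ft

Tension: T = A_s f_y = 2.44 × 60 = 146.4 kips.
Try a within the flange: a = T/(0.85 f'_c b_f) = 146.4/(0.85 × 6 × 56) = 0.513 in.
Since a = 0.513 ≤ h_f = 5.3 in, the stress block lies entirely in the flange; analyse as a rectangular beam of width b_f.
M_n = T(d − a/2) = 146.4 × (19 − 0.2565) = 2744.0 kip·in.
M_n = 2744.0/12 = 228.67 kip·ft.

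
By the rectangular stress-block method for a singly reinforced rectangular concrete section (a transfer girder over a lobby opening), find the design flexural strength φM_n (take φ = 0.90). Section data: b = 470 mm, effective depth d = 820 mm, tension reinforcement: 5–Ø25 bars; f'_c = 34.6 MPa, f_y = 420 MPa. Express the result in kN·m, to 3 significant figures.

A_s = 5 × 491 = 2455 mm².
T = A_s f_y = 2455 × 420 = 1031100 N = 1031.1 kN.
From C = T: a = T/(0.85 f'_c b) = 1031100/(0.85 × 34.6 × 470) = 74.59 mm.
M_n = T(d − a/2) = 1031.1 kN × (820 − 37.295) mm = 807.05 kN·m.
φM_n = 0.90 × 807.05 = 726.35 kN·m.

φM_n ≈ 726 kN·m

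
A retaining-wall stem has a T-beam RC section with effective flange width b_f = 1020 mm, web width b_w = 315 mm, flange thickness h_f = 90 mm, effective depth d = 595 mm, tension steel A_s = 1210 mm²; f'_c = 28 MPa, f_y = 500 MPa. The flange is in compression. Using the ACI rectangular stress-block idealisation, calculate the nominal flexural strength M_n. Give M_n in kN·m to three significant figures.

M_n ≈ 352 kN·m

Tension: T = A_s f_y = 1210 × 500 = 605000 N.
Try a within the flange: a = T/(0.85 f'_c b_f) = 605000/(0.85 × 28 × 1020) = 24.92 mm.
Since a = 24.92 ≤ h_f = 90 mm, the stress block lies entirely in the flange; analyse as a rectangular beam of width b_f.
M_n = T(d − a/2) = 605000 × (595 − 12.46) = 352.44 × 10⁶ N·mm.
M_n = 352.44 kN·m.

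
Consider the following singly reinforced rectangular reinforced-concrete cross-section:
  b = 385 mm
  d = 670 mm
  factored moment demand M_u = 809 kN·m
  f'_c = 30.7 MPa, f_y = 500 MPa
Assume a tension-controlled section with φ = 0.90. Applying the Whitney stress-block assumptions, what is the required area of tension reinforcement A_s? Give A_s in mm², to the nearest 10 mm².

M_n = M_u/φ = 809/0.90 = 898.889 kN·m.
With M_n = 0.85 f'_c a b (d − a/2), solve the quadratic for a:
a = d − √(d² − 2M_n/(0.85 f'_c b)) = 670 − √(670² − 2 × 898.889×10⁶/(0.85 × 30.7 × 385)) = 150.43 mm.
A_s = 0.85 f'_c a b / f_y = 0.85 × 30.7 × 150.43 × 385 / 500 = 3022.6 mm².

A_s ≈ 3020 mm²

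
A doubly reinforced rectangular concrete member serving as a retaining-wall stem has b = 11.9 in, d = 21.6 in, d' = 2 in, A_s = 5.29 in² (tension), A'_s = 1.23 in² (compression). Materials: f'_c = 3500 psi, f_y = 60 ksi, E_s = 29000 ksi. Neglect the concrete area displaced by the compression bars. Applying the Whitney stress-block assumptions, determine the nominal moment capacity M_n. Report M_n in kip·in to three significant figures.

M_n ≈ 5870 kip·in

Assume both steels yield.
a = (A_s − A'_s) f_y/(0.85 f'_c b) = (5.29 − 1.23) × 60/(0.85 × 3.5 × 11.9) = 6.881 in.
c = a/β₁ = 6.881/0.85 = 8.095 in; ε'_s = 0.003(c − d')/c = 0.0023 ≥ ε_y = 0.0021, so the compression steel yields.
M_n = (A_s − A'_s) f_y (d − a/2) + A'_s f_y (d − d') = 243.6 × (21.6 − 3.4405) + 73.8 × (21.6 − 2) = 4423.7 + 1446.5 = 5870.2 kip·in.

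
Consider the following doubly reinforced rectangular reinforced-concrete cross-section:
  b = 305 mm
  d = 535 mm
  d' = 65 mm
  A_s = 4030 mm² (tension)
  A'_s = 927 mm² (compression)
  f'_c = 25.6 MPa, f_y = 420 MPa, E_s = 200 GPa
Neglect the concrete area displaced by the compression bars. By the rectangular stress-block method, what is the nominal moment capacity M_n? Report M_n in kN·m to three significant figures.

Assume both tension and compression steel yield.
Net tension couple steel: A_s − A'_s = 3103 mm².
a = (A_s − A'_s) f_y / (0.85 f'_c b) = 1303260/(0.85 × 25.6 × 305) = 196.37 mm.
c = a/β₁ = 196.37/0.85 = 231.02 mm; ε'_s = 0.003(c − d')/c = 0.0022 ≥ f_y/E_s = 0.0021, so compression steel does yield.
M_n = (A_s − A'_s) f_y (d − a/2) + A'_s f_y (d − d') = [1303260 × (535 − 98.185) + 389340 × (535 − 65)] × 10⁻⁶ = 569.28 + 182.99 = 752.27 kN·m.

M_n ≈ 752 kN·m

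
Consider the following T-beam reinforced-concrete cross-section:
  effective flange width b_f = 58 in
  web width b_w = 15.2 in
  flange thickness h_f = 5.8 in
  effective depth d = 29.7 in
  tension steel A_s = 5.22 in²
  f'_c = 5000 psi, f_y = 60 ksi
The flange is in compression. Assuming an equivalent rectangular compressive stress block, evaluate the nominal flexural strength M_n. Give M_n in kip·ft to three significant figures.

Tension: T = A_s f_y = 5.22 × 60 = 313.2 kips.
Try a within the flange: a = T/(0.85 f'_c b_f) = 313.2/(0.85 × 5 × 58) = 1.271 in.
Since a = 1.271 ≤ h_f = 5.8 in, the stress block lies entirely in the flange; analyse as a rectangular beam of width b_f.
M_n = T(d − a/2) = 313.2 × (29.7 − 0.6355) = 9103.0 kip·in.
M_n = 9103.0/12 = 758.58 kip·ft.

M_n ≈ 759 kip·ft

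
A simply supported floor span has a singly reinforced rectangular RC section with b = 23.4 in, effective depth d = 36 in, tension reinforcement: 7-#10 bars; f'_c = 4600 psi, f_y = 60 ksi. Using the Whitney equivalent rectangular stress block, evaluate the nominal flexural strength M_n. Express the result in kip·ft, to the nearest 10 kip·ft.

A_s = 7 × 1.27 = 8.89 in².
T = A_s f_y = 8.89 × 60 = 533.4 kips.
a = T/(0.85 f'_c b) = 533.4/(0.85 × 4.6 × 23.4) = 5.830 in.
M_n = T(d − a/2) = 533.4 × (36 − 2.915) = 17647.5 kip·in = 17647.5/12 = 1470.63 kip·ft.

M_n ≈ 1470 kip·ft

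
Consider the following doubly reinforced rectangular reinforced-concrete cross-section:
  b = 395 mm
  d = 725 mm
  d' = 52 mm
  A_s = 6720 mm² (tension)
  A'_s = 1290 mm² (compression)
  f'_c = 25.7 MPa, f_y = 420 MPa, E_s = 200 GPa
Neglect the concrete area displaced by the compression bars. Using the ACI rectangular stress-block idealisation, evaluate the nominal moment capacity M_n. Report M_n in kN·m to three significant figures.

Assume both tension and compression steel yield.
Net tension couple steel: A_s − A'_s = 5430 mm².
a = (A_s − A'_s) f_y / (0.85 f'_c b) = 2280600/(0.85 × 25.7 × 395) = 264.30 mm.
c = a/β₁ = 264.30/0.85 = 310.94 mm; ε'_s = 0.003(c − d')/c = 0.0025 ≥ f_y/E_s = 0.0021, so compression steel does yield.
M_n = (A_s − A'_s) f_y (d − a/2) + A'_s f_y (d − d') = [2280600 × (725 − 132.15) + 541800 × (725 − 52)] × 10⁻⁶ = 1352.05 + 364.63 = 1716.68 kN·m.

M_n ≈ 1720 kN·m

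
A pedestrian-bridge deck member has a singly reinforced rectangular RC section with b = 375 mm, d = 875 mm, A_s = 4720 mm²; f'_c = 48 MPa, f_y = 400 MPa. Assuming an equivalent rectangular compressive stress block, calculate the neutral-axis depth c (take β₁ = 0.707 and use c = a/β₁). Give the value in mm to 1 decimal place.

c ≈ 174.5 mm

T = A_s f_y = 4720 × 400 = 1888000 N = 1888 kN.
Setting C = 0.85 f'_c a b equal to T: a = 1888000/(0.85 × 48 × 375) = 123.399 mm.
With β₁ = 0.707, c = a/β₁ = 123.399/0.707 = 174.5 mm.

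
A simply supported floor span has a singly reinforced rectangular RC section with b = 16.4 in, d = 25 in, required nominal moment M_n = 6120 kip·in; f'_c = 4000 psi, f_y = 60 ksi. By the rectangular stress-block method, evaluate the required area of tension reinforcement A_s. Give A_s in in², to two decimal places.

A_s ≈ 4.52 in²

From M_n = 0.85 f'_c a b (d − a/2):
a = d − √(d² − 2M_n/(0.85 f'_c b)) = 25 − √(25² − 2 × 6120/(0.85 × 4 × 16.4)) = 4.863 in.
A_s = 0.85 f'_c a b / f_y = 0.85 × 4 × 4.863 × 16.4 / 60 = 4.519 in².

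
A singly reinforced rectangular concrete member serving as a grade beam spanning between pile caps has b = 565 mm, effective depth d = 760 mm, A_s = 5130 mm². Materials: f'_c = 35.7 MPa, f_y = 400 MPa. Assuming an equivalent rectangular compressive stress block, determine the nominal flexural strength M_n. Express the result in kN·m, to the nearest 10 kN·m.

T = A_s f_y = 5130 × 400 = 2052000 N = 2052 kN.
From C = T: a = T/(0.85 f'_c b) = 2052000/(0.85 × 35.7 × 565) = 119.69 mm.
M_n = T(d − a/2) = 2052 kN × (760 − 59.845) mm = 1436.72 kN·m.

M_n ≈ 1440 kN·m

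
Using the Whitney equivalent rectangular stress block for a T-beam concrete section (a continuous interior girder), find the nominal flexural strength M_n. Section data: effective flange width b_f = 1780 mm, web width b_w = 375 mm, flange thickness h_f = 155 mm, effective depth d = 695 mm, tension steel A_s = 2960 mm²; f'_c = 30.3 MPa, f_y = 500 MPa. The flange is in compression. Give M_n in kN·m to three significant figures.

Tension: T = A_s f_y = 2960 × 500 = 1480000 N.
Try a within the flange: a = T/(0.85 f'_c b_f) = 1480000/(0.85 × 30.3 × 1780) = 32.28 mm.
Since a = 32.28 ≤ h_f = 155 mm, the stress block lies entirely in the flange; analyse as a rectangular beam of width b_f.
M_n = T(d − a/2) = 1480000 × (695 − 16.14) = 1004.71 × 10⁶ N·mm.
M_n = 1004.71 kN·m.

M_n ≈ 1000 kN·m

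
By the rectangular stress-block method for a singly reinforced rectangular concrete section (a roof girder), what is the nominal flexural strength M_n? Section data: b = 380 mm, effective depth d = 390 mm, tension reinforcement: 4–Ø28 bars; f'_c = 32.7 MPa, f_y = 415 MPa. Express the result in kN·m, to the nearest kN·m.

A_s = 4 × 616 = 2464 mm².
T = A_s f_y = 2464 × 415 = 1022560 N = 1022.56 kN.
From C = T: a = T/(0.85 f'_c b) = 1022560/(0.85 × 32.7 × 380) = 96.81 mm.
M_n = T(d − a/2) = 1022.56 kN × (390 − 48.405) mm = 349.30 kN·m.

M_n ≈ 349 kN·m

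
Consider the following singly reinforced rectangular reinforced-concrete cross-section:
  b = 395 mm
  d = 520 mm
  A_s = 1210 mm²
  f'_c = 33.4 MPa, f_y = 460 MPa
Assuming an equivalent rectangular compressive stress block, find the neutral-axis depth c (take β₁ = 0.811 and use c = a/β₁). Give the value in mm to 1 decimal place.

c ≈ 61.2 mm

T = A_s f_y = 1210 × 460 = 556600 N = 556.6 kN.
Setting C = 0.85 f'_c a b equal to T: a = 556600/(0.85 × 33.4 × 395) = 49.634 mm.
With β₁ = 0.811, c = a/β₁ = 49.634/0.811 = 61.2 mm.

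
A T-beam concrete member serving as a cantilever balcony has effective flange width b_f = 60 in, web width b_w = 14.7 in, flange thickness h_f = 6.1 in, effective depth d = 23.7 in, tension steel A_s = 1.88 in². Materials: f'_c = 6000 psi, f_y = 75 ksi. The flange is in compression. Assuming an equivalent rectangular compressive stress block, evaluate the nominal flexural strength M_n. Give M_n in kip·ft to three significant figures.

Tension: T = A_s f_y = 1.88 × 75 = 141 kips.
Try a within the flange: a = T/(0.85 f'_c b_f) = 141/(0.85 × 6 × 60) = 0.461 in.
Since a = 0.461 ≤ h_f = 6.1 in, the stress block lies entirely in the flange; analyse as a rectangular beam of width b_f.
M_n = T(d − a/2) = 141 × (23.7 − 0.2305) = 3309.2 kip·in.
M_n = 3309.2/12 = 275.77 kip·ft.

M_n ≈ 276 kip·ft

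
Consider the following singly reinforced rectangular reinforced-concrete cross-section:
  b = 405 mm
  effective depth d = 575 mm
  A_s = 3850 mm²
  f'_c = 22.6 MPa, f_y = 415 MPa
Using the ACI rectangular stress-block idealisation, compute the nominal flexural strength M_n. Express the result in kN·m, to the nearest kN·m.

M_n ≈ 755 kN·m

T = A_s f_y = 3850 × 415 = 1597750 N = 1597.75 kN.
From C = T: a = T/(0.85 f'_c b) = 1597750/(0.85 × 22.6 × 405) = 205.37 mm.
M_n = T(d − a/2) = 1597.75 kN × (575 − 102.685) mm = 754.64 kN·m.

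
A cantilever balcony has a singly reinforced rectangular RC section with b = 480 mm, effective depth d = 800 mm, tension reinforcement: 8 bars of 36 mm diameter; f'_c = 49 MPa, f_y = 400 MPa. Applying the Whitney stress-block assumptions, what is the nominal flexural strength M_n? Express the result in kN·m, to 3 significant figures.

A_s = 8 × 1018 = 8144 mm².
T = A_s f_y = 8144 × 400 = 3257600 N = 3257.6 kN.
From C = T: a = T/(0.85 f'_c b) = 3257600/(0.85 × 49 × 480) = 162.95 mm.
M_n = T(d − a/2) = 3257.6 kN × (800 − 81.475) mm = 2340.67 kN·m.

M_n ≈ 2340 kN·m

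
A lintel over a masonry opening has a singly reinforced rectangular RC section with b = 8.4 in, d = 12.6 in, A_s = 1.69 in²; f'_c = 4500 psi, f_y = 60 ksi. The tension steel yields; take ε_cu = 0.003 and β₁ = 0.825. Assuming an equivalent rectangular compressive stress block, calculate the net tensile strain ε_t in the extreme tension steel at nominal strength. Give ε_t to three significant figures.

a = A_s f_y/(0.85 f'_c b) = 3.156 in.
β₁ = 0.825, so c = a/β₁ = 3.156/0.825 = 3.825 in.
From the linear strain diagram with ε_cu = 0.003: ε_t = 0.003 (d − c)/c = 0.003 × (12.6 − 3.825)/3.825 = 0.00688.
Since ε_t ≥ 0.005, the section is tension-controlled.

ε_t ≈ 0.00688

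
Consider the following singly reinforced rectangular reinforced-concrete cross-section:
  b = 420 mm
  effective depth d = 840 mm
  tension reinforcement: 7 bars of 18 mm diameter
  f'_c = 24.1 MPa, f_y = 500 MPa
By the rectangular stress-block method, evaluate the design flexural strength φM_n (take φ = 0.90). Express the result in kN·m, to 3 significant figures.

A_s = 7 × 254 = 1778 mm².
T = A_s f_y = 1778 × 500 = 889000 N = 889 kN.
From C = T: a = T/(0.85 f'_c b) = 889000/(0.85 × 24.1 × 420) = 103.33 mm.
M_n = T(d − a/2) = 889 kN × (840 − 51.665) mm = 700.83 kN·m.
φM_n = 0.90 × 700.83 = 630.75 kN·m.

φM_n ≈ 631 kN·m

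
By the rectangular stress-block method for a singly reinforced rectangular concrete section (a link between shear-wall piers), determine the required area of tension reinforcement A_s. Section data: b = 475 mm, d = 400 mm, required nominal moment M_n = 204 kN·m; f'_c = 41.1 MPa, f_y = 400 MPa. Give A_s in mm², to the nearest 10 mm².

A_s ≈ 1330 mm²

With M_n = 0.85 f'_c a b (d − a/2), solve the quadratic for a:
a = d − √(d² − 2M_n/(0.85 f'_c b)) = 400 − √(400² − 2 × 204×10⁶/(0.85 × 41.1 × 475)) = 32.01 mm.
A_s = 0.85 f'_c a b / f_y = 0.85 × 41.1 × 32.01 × 475 / 400 = 1327.9 mm².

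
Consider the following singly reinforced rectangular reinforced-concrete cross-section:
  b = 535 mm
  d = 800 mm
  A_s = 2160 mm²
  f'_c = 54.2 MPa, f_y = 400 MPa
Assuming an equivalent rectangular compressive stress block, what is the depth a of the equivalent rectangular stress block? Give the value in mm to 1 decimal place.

a ≈ 35.1 mm

T = A_s f_y = 2160 × 400 = 864000 N = 864 kN.
Setting C = 0.85 f'_c a b equal to T: a = 864000/(0.85 × 54.2 × 535) = 35.1 mm.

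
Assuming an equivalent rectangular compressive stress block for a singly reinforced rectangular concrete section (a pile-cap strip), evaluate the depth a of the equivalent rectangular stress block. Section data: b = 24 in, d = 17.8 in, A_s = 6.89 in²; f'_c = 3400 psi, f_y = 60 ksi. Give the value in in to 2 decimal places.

a ≈ 5.96 in

T = A_s f_y = 6.89 × 60 = 413.4 kips.
a = T/(0.85 f'_c b) = 413.4/(0.85 × 3.4 × 24) = 5.96 in.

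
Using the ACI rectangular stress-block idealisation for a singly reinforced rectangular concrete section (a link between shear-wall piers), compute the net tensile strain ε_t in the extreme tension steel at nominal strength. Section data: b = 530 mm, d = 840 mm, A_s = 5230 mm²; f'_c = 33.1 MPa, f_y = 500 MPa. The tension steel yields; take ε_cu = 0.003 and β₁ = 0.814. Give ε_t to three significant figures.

a = A_s f_y/(0.85 f'_c b) = 175.37 mm.
β₁ = 0.814, so c = a/β₁ = 175.37/0.814 = 215.44 mm.
From the linear strain diagram with ε_cu = 0.003: ε_t = 0.003 (d − c)/c = 0.003 × (840 − 215.44)/215.44 = 0.00870.
Since ε_t ≥ 0.005, the section is tension-controlled.

ε_t ≈ 0.00870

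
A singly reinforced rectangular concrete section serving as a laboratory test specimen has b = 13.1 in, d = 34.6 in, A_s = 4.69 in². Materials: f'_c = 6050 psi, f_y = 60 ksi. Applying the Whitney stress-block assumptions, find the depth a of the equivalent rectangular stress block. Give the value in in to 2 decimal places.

a ≈ 4.18 in

T = A_s f_y = 4.69 × 60 = 281.4 kips.
a = T/(0.85 f'_c b) = 281.4/(0.85 × 6.05 × 13.1) = 4.18 in.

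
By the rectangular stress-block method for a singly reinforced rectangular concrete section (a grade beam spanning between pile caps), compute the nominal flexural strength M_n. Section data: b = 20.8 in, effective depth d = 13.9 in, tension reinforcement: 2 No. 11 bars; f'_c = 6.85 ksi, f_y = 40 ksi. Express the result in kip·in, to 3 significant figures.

A_s = 2 × 1.56 = 3.12 in².
T = A_s f_y = 3.12 × 40 = 124.8 kips.
a = T/(0.85 f'_c b) = 124.8/(0.85 × 6.85 × 20.8) = 1.030 in.
M_n = T(d − a/2) = 124.8 × (13.9 − 0.515) = 1670.4 kip·in.

M_n ≈ 1670 kip·in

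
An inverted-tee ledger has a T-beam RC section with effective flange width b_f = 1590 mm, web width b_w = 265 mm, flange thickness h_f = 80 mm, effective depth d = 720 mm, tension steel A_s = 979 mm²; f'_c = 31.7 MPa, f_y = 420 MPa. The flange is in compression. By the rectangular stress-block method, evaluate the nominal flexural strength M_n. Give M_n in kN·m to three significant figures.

Tension: T = A_s f_y = 979 × 420 = 411180 N.
Try a within the flange: a = T/(0.85 f'_c b_f) = 411180/(0.85 × 31.7 × 1590) = 9.60 mm.
Since a = 9.60 ≤ h_f = 80 mm, the stress block lies entirely in the flange; analyse as a rectangular beam of width b_f.
M_n = T(d − a/2) = 411180 × (720 − 4.8) = 294.08 × 10⁶ N·mm.
M_n = 294.08 kN·m.

M_n ≈ 294 kN·m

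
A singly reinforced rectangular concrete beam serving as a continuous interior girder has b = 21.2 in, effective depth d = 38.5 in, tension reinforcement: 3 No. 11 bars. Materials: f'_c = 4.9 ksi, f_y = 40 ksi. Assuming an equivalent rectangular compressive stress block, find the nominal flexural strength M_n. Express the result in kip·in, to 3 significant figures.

M_n ≈ 7010 kip·in

A_s = 3 × 1.56 = 4.68 in².
T = A_s f_y = 4.68 × 40 = 187.2 kips.
a = T/(0.85 f'_c b) = 187.2/(0.85 × 4.9 × 21.2) = 2.120 in.
M_n = T(d − a/2) = 187.2 × (38.5 − 1.06) = 7008.8 kip·in.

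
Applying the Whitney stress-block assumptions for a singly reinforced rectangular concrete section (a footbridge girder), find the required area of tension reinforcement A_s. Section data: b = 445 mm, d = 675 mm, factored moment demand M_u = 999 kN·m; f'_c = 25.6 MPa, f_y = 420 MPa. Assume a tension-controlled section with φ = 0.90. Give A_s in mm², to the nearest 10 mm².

A_s ≈ 4590 mm²

M_n = M_u/φ = 999/0.90 = 1110 kN·m.
With M_n = 0.85 f'_c a b (d − a/2), solve the quadratic for a:
a = d − √(d² − 2M_n/(0.85 f'_c b)) = 675 − √(675² − 2 × 1110×10⁶/(0.85 × 25.6 × 445)) = 199.22 mm.
A_s = 0.85 f'_c a b / f_y = 0.85 × 25.6 × 199.22 × 445 / 420 = 4593.1 mm².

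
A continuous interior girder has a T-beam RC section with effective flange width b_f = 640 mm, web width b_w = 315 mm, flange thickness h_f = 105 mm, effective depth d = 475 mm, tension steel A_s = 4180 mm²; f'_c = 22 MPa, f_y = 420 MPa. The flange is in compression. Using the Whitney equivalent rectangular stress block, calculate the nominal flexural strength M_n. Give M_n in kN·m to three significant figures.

M_n ≈ 694 kN·m

Tension: T = A_s f_y = 4180 × 420 = 1755600 N.
Try a within the flange: a = T/(0.85 f'_c b_f) = 1755600/(0.85 × 22 × 640) = 146.69 mm.
a = 146.69 > h_f = 105 mm: the block extends into the web. Split into flange-overhang and web parts.
C_f = 0.85 f'_c (b_f − b_w) h_f = 0.85 × 22 × (640 − 315) × 105 = 638138 N.
Remaining web compression depth: a_w = (T − C_f)/(0.85 f'_c b_w) = (1755600 − 638138)/(0.85 × 22 × 315) = 189.71 mm.
M_n = C_f(d − h_f/2) + (T − C_f)(d − a_w/2) = 638138 × (475 − 52.5) + 1117462 × (475 − 94.855) = 269.61 + 424.80 = 694.41 × 10⁶ N·mm.
M_n = 694.41 kN·m.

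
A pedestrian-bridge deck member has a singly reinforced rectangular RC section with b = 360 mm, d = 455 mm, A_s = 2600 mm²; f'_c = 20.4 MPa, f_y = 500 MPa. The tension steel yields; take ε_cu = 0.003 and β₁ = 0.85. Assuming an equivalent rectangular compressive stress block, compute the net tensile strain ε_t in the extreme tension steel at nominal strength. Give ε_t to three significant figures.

ε_t ≈ 0.00257

a = A_s f_y/(0.85 f'_c b) = 208.25 mm.
β₁ = 0.85, so c = a/β₁ = 208.25/0.85 = 245.00 mm.
From the linear strain diagram with ε_cu = 0.003: ε_t = 0.003 (d − c)/c = 0.003 × (455 − 245.00)/245.00 = 0.00257.
ε_t < 0.004 — the section is over-reinforced for flexure under ACI limits.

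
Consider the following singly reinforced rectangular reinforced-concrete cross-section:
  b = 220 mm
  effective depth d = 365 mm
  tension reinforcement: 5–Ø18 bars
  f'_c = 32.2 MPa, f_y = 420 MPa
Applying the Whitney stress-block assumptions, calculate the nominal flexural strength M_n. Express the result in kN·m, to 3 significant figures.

A_s = 5 × 254 = 1270 mm².
T = A_s f_y = 1270 × 420 = 533400 N = 533.4 kN.
From C = T: a = T/(0.85 f'_c b) = 533400/(0.85 × 32.2 × 220) = 88.58 mm.
M_n = T(d − a/2) = 533.4 kN × (365 − 44.29) mm = 171.07 kN·m.

M_n ≈ 171 kN·m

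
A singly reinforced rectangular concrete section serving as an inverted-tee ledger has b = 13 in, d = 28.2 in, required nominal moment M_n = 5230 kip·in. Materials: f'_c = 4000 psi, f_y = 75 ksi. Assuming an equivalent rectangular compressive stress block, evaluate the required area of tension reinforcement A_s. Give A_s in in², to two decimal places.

A_s ≈ 2.69 in²

From M_n = 0.85 f'_c a b (d − a/2):
a = d − √(d² − 2M_n/(0.85 f'_c b)) = 28.2 − √(28.2² − 2 × 5230/(0.85 × 4 × 13)) = 4.566 in.
A_s = 0.85 f'_c a b / f_y = 0.85 × 4 × 4.566 × 13 / 75 = 2.691 in².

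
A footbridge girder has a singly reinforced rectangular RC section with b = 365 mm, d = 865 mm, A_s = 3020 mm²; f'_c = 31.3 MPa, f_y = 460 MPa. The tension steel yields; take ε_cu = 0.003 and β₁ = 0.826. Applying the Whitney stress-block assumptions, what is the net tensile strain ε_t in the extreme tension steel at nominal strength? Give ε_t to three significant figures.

a = A_s f_y/(0.85 f'_c b) = 143.06 mm.
β₁ = 0.826, so c = a/β₁ = 143.06/0.826 = 173.20 mm.
From the linear strain diagram with ε_cu = 0.003: ε_t = 0.003 (d − c)/c = 0.003 × (865 − 173.20)/173.20 = 0.0120.
Since ε_t ≥ 0.005, the section is tension-controlled.

ε_t ≈ 0.0120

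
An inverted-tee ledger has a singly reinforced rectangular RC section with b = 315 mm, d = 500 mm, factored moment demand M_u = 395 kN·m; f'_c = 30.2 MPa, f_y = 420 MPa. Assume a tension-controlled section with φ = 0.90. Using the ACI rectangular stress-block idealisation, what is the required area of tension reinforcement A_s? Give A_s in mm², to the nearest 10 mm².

M_n = M_u/φ = 395/0.90 = 438.889 kN·m.
With M_n = 0.85 f'_c a b (d − a/2), solve the quadratic for a:
a = d − √(d² − 2M_n/(0.85 f'_c b)) = 500 − √(500² − 2 × 438.889×10⁶/(0.85 × 30.2 × 315)) = 123.91 mm.
A_s = 0.85 f'_c a b / f_y = 0.85 × 30.2 × 123.91 × 315 / 420 = 2385.6 mm².

A_s ≈ 2390 mm²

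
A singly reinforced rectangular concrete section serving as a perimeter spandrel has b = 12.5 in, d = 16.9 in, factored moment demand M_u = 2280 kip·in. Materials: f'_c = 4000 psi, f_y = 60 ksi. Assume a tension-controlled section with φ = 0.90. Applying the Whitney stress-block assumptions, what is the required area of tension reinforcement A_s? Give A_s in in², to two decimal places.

M_n = M_u/φ = 2280/0.90 = 2533.33 kip·in.
From M_n = 0.85 f'_c a b (d − a/2):
a = d − √(d² − 2M_n/(0.85 f'_c b)) = 16.9 − √(16.9² − 2 × 2533.33/(0.85 × 4 × 12.5)) = 4.001 in.
A_s = 0.85 f'_c a b / f_y = 0.85 × 4 × 4.001 × 12.5 / 60 = 2.834 in².

A_s ≈ 2.83 in²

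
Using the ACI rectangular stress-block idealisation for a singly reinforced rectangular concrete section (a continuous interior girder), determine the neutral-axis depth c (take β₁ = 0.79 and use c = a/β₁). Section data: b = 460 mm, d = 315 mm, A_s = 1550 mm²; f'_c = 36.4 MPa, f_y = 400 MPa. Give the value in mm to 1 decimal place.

T = A_s f_y = 1550 × 400 = 620000 N = 620 kN.
Setting C = 0.85 f'_c a b equal to T: a = 620000/(0.85 × 36.4 × 460) = 43.563 mm.
With β₁ = 0.79, c = a/β₁ = 43.563/0.79 = 55.1 mm.

c ≈ 55.1 mm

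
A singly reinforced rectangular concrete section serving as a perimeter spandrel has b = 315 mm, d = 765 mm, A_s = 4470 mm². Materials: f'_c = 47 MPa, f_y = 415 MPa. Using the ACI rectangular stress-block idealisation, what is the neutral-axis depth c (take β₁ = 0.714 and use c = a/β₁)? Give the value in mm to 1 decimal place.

T = A_s f_y = 4470 × 415 = 1855050 N = 1855.05 kN.
Setting C = 0.85 f'_c a b equal to T: a = 1855050/(0.85 × 47 × 315) = 147.410 mm.
With β₁ = 0.714, c = a/β₁ = 147.410/0.714 = 206.5 mm.

c ≈ 206.5 mm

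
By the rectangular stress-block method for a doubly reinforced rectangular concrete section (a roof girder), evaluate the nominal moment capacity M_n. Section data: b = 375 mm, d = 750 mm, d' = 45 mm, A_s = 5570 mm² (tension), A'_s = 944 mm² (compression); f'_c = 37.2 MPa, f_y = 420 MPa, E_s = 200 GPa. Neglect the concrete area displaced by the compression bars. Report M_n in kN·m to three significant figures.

M_n ≈ 1580 kN·m

Assume both tension and compression steel yield.
Net tension couple steel: A_s − A'_s = 4626 mm².
a = (A_s − A'_s) f_y / (0.85 f'_c b) = 1942920/(0.85 × 37.2 × 375) = 163.86 mm.
c = a/β₁ = 163.86/0.784 = 209.01 mm; ε'_s = 0.003(c − d')/c = 0.0024 ≥ f_y/E_s = 0.0021, so compression steel does yield.
M_n = (A_s − A'_s) f_y (d − a/2) + A'_s f_y (d − d') = [1942920 × (750 − 81.93) + 396480 × (750 − 45)] × 10⁻⁶ = 1298.01 + 279.52 = 1577.53 kN·m.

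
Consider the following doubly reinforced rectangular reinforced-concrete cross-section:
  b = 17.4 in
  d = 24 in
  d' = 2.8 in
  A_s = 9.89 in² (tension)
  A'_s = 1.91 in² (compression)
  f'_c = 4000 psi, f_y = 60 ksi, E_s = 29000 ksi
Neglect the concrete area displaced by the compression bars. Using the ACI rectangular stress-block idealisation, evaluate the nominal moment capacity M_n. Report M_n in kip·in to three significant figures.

M_n ≈ 12000 kip·in

Assume both steels yield.
a = (A_s − A'_s) f_y/(0.85 f'_c b) = (9.89 − 1.91) × 60/(0.85 × 4 × 17.4) = 8.093 in.
c = a/β₁ = 8.093/0.85 = 9.521 in; ε'_s = 0.003(c − d')/c = 0.0021 ≥ ε_y = 0.0021, so the compression steel yields.
M_n = (A_s − A'_s) f_y (d − a/2) + A'_s f_y (d − d') = 478.8 × (24 − 4.0465) + 114.6 × (24 − 2.8) = 9553.7 + 2429.5 = 11983.2 kip·in.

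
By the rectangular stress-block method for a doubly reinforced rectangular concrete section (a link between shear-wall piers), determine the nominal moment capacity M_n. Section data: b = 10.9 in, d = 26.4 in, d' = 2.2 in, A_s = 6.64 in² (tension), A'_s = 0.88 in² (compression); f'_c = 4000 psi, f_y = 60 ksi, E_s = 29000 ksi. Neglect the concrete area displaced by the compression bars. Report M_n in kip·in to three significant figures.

Assume both steels yield.
a = (A_s − A'_s) f_y/(0.85 f'_c b) = (6.64 − 0.88) × 60/(0.85 × 4 × 10.9) = 9.325 in.
c = a/β₁ = 9.325/0.85 = 10.971 in; ε'_s = 0.003(c − d')/c = 0.0024 ≥ ε_y = 0.0021, so the compression steel yields.
M_n = (A_s − A'_s) f_y (d − a/2) + A'_s f_y (d − d') = 345.6 × (26.4 − 4.6625) + 52.8 × (26.4 − 2.2) = 7512.5 + 1277.8 = 8790.3 kip·in.

M_n ≈ 8790 kip·in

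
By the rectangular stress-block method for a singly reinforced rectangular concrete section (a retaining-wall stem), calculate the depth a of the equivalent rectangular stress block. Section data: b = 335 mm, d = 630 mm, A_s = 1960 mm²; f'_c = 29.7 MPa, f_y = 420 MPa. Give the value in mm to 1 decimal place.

T = A_s f_y = 1960 × 420 = 823200 N = 823.2 kN.
Setting C = 0.85 f'_c a b equal to T: a = 823200/(0.85 × 29.7 × 335) = 97.3 mm.

a ≈ 97.3 mm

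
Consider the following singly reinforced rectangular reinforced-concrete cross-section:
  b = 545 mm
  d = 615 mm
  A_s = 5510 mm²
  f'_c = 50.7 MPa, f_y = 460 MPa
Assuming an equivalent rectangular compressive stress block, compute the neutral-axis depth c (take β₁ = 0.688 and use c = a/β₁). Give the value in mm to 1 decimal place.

T = A_s f_y = 5510 × 460 = 2534600 N = 2534.6 kN.
Setting C = 0.85 f'_c a b equal to T: a = 2534600/(0.85 × 50.7 × 545) = 107.916 mm.
With β₁ = 0.688, c = a/β₁ = 107.916/0.688 = 156.9 mm.

c ≈ 156.9 mm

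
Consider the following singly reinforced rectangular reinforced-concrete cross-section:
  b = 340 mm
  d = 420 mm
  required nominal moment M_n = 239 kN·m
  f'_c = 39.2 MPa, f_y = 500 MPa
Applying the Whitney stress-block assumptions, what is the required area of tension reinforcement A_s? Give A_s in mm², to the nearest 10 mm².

A_s ≈ 1220 mm²

With M_n = 0.85 f'_c a b (d − a/2), solve the quadratic for a:
a = d − √(d² − 2M_n/(0.85 f'_c b)) = 420 − √(420² − 2 × 239×10⁶/(0.85 × 39.2 × 340)) = 53.66 mm.
A_s = 0.85 f'_c a b / f_y = 0.85 × 39.2 × 53.66 × 340 / 500 = 1215.8 mm².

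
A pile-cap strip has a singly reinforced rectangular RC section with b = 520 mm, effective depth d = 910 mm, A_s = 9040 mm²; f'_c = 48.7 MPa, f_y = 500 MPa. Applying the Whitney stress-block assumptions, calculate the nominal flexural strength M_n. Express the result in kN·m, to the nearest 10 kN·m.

T = A_s f_y = 9040 × 500 = 4520000 N = 4520 kN.
From C = T: a = T/(0.85 f'_c b) = 4520000/(0.85 × 48.7 × 520) = 209.98 mm.
M_n = T(d − a/2) = 4520 kN × (910 − 104.99) mm = 3638.65 kN·m.

M_n ≈ 3640 kN·m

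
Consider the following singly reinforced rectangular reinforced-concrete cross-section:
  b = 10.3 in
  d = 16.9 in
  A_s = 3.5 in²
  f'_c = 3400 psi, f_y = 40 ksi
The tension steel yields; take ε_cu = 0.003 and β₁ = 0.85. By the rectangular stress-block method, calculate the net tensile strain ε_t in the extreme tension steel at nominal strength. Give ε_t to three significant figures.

a = A_s f_y/(0.85 f'_c b) = 4.703 in.
β₁ = 0.85, so c = a/β₁ = 4.703/0.85 = 5.533 in.
From the linear strain diagram with ε_cu = 0.003: ε_t = 0.003 (d − c)/c = 0.003 × (16.9 − 5.533)/5.533 = 0.00616.
Since ε_t ≥ 0.005, the section is tension-controlled.

ε_t ≈ 0.00616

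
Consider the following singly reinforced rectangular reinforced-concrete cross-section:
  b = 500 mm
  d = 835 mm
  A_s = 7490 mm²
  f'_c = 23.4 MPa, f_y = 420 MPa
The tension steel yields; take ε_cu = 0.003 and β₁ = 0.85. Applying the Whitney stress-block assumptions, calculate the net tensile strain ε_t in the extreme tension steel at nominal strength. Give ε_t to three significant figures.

ε_t ≈ 0.00373

a = A_s f_y/(0.85 f'_c b) = 316.32 mm.
β₁ = 0.85, so c = a/β₁ = 316.32/0.85 = 372.14 mm.
From the linear strain diagram with ε_cu = 0.003: ε_t = 0.003 (d − c)/c = 0.003 × (835 − 372.14)/372.14 = 0.00373.
ε_t < 0.004 — the section is over-reinforced for flexure under ACI limits.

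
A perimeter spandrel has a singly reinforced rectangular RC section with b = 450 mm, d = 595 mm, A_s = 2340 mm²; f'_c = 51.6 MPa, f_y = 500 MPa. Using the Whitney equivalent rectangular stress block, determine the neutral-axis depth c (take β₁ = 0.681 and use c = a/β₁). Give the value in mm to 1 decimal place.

T = A_s f_y = 2340 × 500 = 1170000 N = 1170 kN.
Setting C = 0.85 f'_c a b equal to T: a = 1170000/(0.85 × 51.6 × 450) = 59.280 mm.
With β₁ = 0.681, c = a/β₁ = 59.280/0.681 = 87.0 mm.

c ≈ 87.0 mm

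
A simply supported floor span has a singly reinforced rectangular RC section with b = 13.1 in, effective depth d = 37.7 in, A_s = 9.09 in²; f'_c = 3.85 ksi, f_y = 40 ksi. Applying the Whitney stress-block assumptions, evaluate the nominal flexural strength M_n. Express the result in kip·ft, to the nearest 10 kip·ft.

M_n ≈ 1010 kip·ft

T = A_s f_y = 9.09 × 40 = 363.6 kips.
a = T/(0.85 f'_c b) = 363.6/(0.85 × 3.85 × 13.1) = 8.482 in.
M_n = T(d − a/2) = 363.6 × (37.7 − 4.241) = 12165.7 kip·in = 12165.7/12 = 1013.81 kip·ft.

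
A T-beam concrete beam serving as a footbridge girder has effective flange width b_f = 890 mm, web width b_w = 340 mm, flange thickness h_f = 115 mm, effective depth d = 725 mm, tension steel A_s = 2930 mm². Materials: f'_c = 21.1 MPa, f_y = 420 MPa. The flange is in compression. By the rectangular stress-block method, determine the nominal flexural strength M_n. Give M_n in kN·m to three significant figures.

Tension: T = A_s f_y = 2930 × 420 = 1230600 N.
Try a within the flange: a = T/(0.85 f'_c b_f) = 1230600/(0.85 × 21.1 × 890) = 77.09 mm.
Since a = 77.09 ≤ h_f = 115 mm, the stress block lies entirely in the flange; analyse as a rectangular beam of width b_f.
M_n = T(d − a/2) = 1230600 × (725 − 38.545) = 844.75 × 10⁶ N·mm.
M_n = 844.75 kN·m.

M_n ≈ 845 kN·m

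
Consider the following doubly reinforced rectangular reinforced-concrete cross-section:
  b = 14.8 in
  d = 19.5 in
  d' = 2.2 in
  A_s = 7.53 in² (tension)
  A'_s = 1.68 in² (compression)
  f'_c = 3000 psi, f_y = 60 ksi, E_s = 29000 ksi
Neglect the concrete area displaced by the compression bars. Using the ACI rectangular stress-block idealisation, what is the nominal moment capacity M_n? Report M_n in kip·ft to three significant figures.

Assume both steels yield.
a = (A_s − A'_s) f_y/(0.85 f'_c b) = (7.53 − 1.68) × 60/(0.85 × 3 × 14.8) = 9.300 in.
c = a/β₁ = 9.300/0.85 = 10.941 in; ε'_s = 0.003(c − d')/c = 0.0024 ≥ ε_y = 0.0021, so the compression steel yields.
M_n = (A_s − A'_s) f_y (d − a/2) + A'_s f_y (d − d') = 351 × (19.5 − 4.65) + 100.8 × (19.5 − 2.2) = 5212.4 + 1743.8 = 6956.2 kip·in = 6956.2/12 = 579.68 kip·ft.

M_n ≈ 580 kip·ft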